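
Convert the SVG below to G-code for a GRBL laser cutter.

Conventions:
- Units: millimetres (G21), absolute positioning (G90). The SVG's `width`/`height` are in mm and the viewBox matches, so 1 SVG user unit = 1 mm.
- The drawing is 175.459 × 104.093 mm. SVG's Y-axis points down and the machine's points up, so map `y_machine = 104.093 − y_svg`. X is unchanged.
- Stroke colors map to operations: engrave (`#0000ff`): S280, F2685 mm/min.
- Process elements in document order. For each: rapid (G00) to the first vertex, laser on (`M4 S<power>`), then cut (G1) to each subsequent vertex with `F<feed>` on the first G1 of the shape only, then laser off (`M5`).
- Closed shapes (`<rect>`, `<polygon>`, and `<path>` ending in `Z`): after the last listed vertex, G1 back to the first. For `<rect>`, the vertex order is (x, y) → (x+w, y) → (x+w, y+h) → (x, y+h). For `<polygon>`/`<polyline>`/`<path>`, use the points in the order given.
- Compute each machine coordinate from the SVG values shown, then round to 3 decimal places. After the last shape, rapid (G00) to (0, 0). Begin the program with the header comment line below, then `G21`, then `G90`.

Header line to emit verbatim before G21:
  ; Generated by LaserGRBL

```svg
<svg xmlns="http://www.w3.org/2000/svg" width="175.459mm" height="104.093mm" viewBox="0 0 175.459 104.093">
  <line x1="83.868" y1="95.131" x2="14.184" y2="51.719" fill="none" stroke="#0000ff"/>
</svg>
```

; Generated by LaserGRBL
G21
G90
G00 X83.868 Y8.962
M4 S280
G1 X14.184 Y52.374 F2685
M5
G00 X0.000 Y0.000

viewBox `0 0 175.459 104.093` with mm width/height → 1 unit = 1 mm. Flip: y_m = 104.093 − y_svg.

**Shape 1** — `<line>` line segment, stroke `#0000ff` → engrave (S280, F2685). Machine vertices: (83.868,8.962) → (14.184,52.374). Open path.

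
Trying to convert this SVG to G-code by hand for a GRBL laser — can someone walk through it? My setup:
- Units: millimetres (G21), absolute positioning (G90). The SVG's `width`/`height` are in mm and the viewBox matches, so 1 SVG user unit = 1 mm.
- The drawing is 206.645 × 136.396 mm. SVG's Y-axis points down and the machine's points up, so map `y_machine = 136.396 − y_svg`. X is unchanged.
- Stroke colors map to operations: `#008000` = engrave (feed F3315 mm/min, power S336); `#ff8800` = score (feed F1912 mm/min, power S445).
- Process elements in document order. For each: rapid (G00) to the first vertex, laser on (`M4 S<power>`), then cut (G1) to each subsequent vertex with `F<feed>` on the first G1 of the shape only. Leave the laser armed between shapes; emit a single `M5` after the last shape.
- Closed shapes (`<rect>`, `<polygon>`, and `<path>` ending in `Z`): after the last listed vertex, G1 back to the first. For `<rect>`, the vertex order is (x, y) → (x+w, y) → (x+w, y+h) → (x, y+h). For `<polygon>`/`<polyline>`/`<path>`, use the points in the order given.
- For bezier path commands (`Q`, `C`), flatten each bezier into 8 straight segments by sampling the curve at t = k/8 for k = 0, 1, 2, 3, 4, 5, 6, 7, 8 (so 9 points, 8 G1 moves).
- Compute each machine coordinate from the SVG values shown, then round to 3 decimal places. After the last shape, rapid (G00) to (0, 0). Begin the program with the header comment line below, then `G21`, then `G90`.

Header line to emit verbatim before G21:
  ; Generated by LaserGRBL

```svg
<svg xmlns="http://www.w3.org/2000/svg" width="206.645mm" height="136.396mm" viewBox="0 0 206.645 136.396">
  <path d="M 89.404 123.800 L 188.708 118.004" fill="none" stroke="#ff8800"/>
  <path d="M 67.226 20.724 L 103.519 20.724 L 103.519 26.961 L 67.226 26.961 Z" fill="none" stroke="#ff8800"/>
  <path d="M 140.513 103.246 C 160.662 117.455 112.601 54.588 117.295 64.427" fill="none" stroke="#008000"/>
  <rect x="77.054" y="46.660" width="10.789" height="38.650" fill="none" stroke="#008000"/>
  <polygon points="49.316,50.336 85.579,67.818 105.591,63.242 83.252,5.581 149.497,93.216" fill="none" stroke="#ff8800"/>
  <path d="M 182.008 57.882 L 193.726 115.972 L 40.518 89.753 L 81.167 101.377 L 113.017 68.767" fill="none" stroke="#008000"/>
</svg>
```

; Generated by LaserGRBL
G21
G90
G00 X89.404 Y12.596
M4 S445
G1 X188.708 Y18.392 F1912
G00 X67.226 Y115.672
M4 S445
G1 X103.519 Y115.672 F1912
G1 X103.519 Y109.435
G1 X67.226 Y109.435
G1 X67.226 Y115.672
G00 X140.513 Y33.150
M4 S336
G1 X145.108 Y31.142 F3315
G1 X144.725 Y34.605
G1 X140.784 Y41.783
G1 X134.700 Y50.921
G1 X127.891 Y60.264
G1 X121.776 Y68.056
G1 X117.771 Y72.543
G1 X117.295 Y71.969
G00 X77.054 Y89.736
M4 S336
G1 X87.843 Y89.736 F3315
G1 X87.843 Y51.086
G1 X77.054 Y51.086
G1 X77.054 Y89.736
G00 X49.316 Y86.060
M4 S445
G1 X85.579 Y68.578 F1912
G1 X105.591 Y73.154
G1 X83.252 Y130.815
G1 X149.497 Y43.180
G1 X49.316 Y86.060
G00 X182.008 Y78.514
M4 S336
G1 X193.726 Y20.424 F3315
G1 X40.518 Y46.643
G1 X81.167 Y35.019
G1 X113.017 Y67.629
M5
G00 X0.000 Y0.000

Since the viewBox matches the mm dimensions, user units are millimetres directly. The only transform is the Y-flip y_m = 136.396 − y_svg.

Shape 1 is a line segment drawn with `<path>`. Its stroke #ff8800 means score at S445, F1912. After flipping Y the toolpath is (89.404,12.596) → (188.708,18.392).

Shape 2 is a rectangle drawn with `<path>`. Its stroke #ff8800 means score at S445, F1912. After flipping Y the toolpath is (67.226,115.672) → (103.519,115.672) → (103.519,109.435) → (67.226,109.435) → (67.226,115.672), returning to the start.

Shape 3 is a cubic bezier drawn with `<path>`. Its stroke #008000 means engrave at S336, F3315. After flipping Y the toolpath is (140.513,33.150) → (145.108,31.142) → (144.725,34.605) → (140.784,41.783) → (134.700,50.921) → (127.891,60.264) → (121.776,68.056) → (117.771,72.543) → (117.295,71.969).

Shape 4 is a rectangle drawn with `<rect>`. Its stroke #008000 means engrave at S336, F3315. After flipping Y the toolpath is (77.054,89.736) → (87.843,89.736) → (87.843,51.086) → (77.054,51.086) → (77.054,89.736), returning to the start.

Shape 5 is a closed polygon drawn with `<polygon>`. Its stroke #ff8800 means score at S445, F1912. After flipping Y the toolpath is (49.316,86.060) → (85.579,68.578) → (105.591,73.154) → (83.252,130.815) → (149.497,43.180) → (49.316,86.060), returning to the start.

Shape 6 is a open polyline drawn with `<path>`. Its stroke #008000 means engrave at S336, F3315. After flipping Y the toolpath is (182.008,78.514) → (193.726,20.424) → (40.518,46.643) → (81.167,35.019) → (113.017,67.629).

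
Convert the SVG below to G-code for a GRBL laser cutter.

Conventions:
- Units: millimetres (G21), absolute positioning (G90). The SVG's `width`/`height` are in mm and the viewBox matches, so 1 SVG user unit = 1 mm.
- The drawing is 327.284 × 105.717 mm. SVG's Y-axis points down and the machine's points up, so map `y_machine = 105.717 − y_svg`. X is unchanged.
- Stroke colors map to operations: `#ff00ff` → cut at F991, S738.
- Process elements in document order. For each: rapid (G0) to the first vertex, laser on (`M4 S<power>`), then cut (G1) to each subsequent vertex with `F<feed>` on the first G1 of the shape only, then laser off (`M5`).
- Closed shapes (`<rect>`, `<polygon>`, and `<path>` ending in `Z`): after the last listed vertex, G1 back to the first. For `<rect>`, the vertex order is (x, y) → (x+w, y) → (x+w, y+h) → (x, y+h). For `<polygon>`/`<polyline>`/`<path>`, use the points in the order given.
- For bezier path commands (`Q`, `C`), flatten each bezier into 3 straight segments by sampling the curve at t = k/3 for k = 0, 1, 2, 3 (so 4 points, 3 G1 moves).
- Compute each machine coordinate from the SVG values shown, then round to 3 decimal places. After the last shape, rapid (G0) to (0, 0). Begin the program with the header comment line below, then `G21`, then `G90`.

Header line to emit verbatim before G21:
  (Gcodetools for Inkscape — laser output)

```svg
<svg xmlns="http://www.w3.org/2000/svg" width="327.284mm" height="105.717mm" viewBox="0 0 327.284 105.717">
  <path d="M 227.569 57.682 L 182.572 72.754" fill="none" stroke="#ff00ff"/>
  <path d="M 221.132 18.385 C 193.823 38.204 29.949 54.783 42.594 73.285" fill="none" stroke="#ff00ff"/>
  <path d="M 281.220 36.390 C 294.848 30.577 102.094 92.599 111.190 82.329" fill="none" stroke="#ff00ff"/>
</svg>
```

Since the viewBox matches the mm dimensions, user units are millimetres directly. The only transform is the Y-flip y_m = 105.717 − y_svg.

Shape 1 is a line segment drawn with `<path>`. Its stroke #ff00ff means cut at S738, F991. After flipping Y the toolpath is (227.569,48.035) → (182.572,32.963).

Shape 2 is a cubic bezier drawn with `<path>`. Its stroke #ff00ff means cut at S738, F991. After flipping Y the toolpath is (221.132,87.332) → (159.897,68.402) → (77.193,50.484) → (42.594,32.432).

Shape 3 is a cubic bezier drawn with `<path>`. Its stroke #ff00ff means cut at S738, F991. After flipping Y the toolpath is (281.220,69.327) → (241.174,57.718) → (154.258,32.025) → (111.190,23.388).

(Gcodetools for Inkscape — laser output)
G21
G90
G0 X227.569 Y48.035
M4 S738
G1 X182.572 Y32.963 F991
M5
G0 X221.132 Y87.332
M4 S738
G1 X159.897 Y68.402 F991
G1 X77.193 Y50.484
G1 X42.594 Y32.432
M5
G0 X281.220 Y69.327
M4 S738
G1 X241.174 Y57.718 F991
G1 X154.258 Y32.025
G1 X111.190 Y23.388
M5
G0 X0.000 Y0.000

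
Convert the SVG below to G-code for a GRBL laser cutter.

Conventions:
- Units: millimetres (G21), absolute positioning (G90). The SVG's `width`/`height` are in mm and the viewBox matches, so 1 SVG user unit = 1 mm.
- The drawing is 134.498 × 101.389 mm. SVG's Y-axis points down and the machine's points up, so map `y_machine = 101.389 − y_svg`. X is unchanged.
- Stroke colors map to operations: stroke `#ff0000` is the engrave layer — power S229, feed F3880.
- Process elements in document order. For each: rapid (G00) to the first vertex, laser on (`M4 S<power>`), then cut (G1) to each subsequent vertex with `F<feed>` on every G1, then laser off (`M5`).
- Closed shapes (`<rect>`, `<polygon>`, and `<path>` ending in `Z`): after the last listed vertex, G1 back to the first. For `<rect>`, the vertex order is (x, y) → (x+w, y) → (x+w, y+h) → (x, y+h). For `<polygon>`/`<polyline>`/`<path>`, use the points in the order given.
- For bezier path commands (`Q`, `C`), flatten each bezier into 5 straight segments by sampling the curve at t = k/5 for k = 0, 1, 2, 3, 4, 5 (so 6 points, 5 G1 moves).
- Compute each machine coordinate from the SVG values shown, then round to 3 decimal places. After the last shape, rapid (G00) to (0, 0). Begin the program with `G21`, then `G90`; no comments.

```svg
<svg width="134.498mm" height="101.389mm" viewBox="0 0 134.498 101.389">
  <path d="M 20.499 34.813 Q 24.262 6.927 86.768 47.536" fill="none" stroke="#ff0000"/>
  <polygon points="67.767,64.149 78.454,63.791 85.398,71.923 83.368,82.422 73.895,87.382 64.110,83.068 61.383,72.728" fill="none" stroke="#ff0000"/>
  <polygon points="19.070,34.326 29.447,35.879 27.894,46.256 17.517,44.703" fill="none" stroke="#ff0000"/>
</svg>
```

G21
G90
G00 X20.499 Y66.576
M4 S229
G1 X24.354 Y74.991 F3880
G1 X32.908 Y77.926 F3880
G1 X46.162 Y75.381 F3880
G1 X64.115 Y67.357 F3880
G1 X86.768 Y53.853 F3880
M5
G00 X67.767 Y37.240
M4 S229
G1 X78.454 Y37.598 F3880
G1 X85.398 Y29.466 F3880
G1 X83.368 Y18.967 F3880
G1 X73.895 Y14.007 F3880
G1 X64.110 Y18.321 F3880
G1 X61.383 Y28.661 F3880
G1 X67.767 Y37.240 F3880
M5
G00 X19.070 Y67.063
M4 S229
G1 X29.447 Y65.510 F3880
G1 X27.894 Y55.133 F3880
G1 X17.517 Y56.686 F3880
G1 X19.070 Y67.063 F3880
M5
G00 X0.000 Y0.000

1 u = 1 mm; y_m = 101.389 − y.

[1] `<path>` quadratic bezier, #ff0000→engrave S229 F3880: (20.499,66.576) → (24.354,74.991) → (32.908,77.926) → (46.162,75.381) → (64.115,67.357) → (86.768,53.853)

[2] `<polygon>` regular polygon, #ff0000→engrave S229 F3880: (67.767,37.240) → (78.454,37.598) → (85.398,29.466) → (83.368,18.967) → (73.895,14.007) → (64.110,18.321) → (61.383,28.661) → (67.767,37.240) (closed)

[3] `<polygon>` regular polygon, #ff0000→engrave S229 F3880: (19.070,67.063) → (29.447,65.510) → (27.894,55.133) → (17.517,56.686) → (19.070,67.063) (closed)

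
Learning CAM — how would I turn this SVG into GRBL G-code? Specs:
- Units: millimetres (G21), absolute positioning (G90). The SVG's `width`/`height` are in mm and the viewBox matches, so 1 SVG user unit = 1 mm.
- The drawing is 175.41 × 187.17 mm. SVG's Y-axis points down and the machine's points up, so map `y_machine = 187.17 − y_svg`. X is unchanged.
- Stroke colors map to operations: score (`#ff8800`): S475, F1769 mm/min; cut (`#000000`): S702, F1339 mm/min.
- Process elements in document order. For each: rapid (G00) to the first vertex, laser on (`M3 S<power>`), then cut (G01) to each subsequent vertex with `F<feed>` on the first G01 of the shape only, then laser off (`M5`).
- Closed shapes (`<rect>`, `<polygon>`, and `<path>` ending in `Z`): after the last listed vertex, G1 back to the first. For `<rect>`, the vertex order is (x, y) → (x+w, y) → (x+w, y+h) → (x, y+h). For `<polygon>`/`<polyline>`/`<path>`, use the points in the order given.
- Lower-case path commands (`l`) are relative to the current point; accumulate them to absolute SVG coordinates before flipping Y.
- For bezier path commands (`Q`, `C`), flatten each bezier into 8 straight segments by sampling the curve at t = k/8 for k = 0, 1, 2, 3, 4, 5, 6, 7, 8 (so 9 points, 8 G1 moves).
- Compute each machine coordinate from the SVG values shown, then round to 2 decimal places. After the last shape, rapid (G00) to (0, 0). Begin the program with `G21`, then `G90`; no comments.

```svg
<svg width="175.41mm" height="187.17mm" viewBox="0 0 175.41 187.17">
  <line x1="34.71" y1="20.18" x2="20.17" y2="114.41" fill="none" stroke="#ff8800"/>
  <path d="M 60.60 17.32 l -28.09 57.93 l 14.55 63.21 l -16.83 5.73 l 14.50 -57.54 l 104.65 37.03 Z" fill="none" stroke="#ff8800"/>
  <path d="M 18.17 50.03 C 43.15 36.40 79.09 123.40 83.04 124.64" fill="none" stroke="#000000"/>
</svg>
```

Since the viewBox matches the mm dimensions, user units are millimetres directly. The only transform is the Y-flip y_m = 187.17 − y_svg.

Shape 1 is a line segment drawn with `<line>`. Its stroke #ff8800 means score at S475, F1769. After flipping Y the toolpath is (34.71,166.99) → (20.17,72.76).

Shape 2 is a closed polygon drawn with `<path>`. Its stroke #ff8800 means score at S475, F1769. After flipping Y the toolpath is (60.60,169.85) → (32.51,111.92) → (47.06,48.71) → (30.23,42.98) → (44.73,100.52) → (149.38,63.49) → (60.60,169.85), returning to the start.

Shape 3 is a cubic bezier drawn with `<path>`. Its stroke #000000 means cut at S702, F1339. After flipping Y the toolpath is (18.17,137.14) → (27.97,137.90) → (38.29,131.41) → (48.63,119.85) → (58.49,105.41) → (67.37,90.28) → (74.75,76.63) → (80.14,66.65) → (83.04,62.53).

G21
G90
G00 X34.71 Y166.99
M3 S475
G01 X20.17 Y72.76 F1769
M5
G00 X60.60 Y169.85
M3 S475
G01 X32.51 Y111.92 F1769
G01 X47.06 Y48.71
G01 X30.23 Y42.98
G01 X44.73 Y100.52
G01 X149.38 Y63.49
G01 X60.60 Y169.85
M5
G00 X18.17 Y137.14
M3 S702
G01 X27.97 Y137.90 F1339
G01 X38.29 Y131.41
G01 X48.63 Y119.85
G01 X58.49 Y105.41
G01 X67.37 Y90.28
G01 X74.75 Y76.63
G01 X80.14 Y66.65
G01 X83.04 Y62.53
M5
G00 X0.00 Y0.00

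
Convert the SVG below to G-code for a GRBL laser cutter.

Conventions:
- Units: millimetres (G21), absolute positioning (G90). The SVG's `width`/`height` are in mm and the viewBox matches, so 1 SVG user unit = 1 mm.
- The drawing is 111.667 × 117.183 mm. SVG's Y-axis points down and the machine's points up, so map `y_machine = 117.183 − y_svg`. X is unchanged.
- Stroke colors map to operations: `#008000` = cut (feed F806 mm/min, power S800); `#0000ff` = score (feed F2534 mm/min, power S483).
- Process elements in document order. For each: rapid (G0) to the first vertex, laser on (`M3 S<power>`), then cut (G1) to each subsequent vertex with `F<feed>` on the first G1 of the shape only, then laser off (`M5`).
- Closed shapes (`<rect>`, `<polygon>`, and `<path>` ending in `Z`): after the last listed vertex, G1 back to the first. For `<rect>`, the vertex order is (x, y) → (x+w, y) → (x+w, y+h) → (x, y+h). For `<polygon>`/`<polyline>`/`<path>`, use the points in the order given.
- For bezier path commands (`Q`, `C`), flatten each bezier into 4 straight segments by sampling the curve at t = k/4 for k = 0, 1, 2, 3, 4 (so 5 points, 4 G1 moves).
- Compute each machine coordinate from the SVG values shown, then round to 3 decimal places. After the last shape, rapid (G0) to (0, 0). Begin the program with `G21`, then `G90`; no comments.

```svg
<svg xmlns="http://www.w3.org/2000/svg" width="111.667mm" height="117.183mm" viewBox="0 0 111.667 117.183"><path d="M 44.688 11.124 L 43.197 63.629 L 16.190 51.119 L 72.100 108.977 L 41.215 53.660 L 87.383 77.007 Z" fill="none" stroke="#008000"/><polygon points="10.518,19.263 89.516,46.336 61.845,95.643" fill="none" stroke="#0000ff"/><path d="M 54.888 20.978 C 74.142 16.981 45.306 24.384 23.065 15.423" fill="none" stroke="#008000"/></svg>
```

1 u = 1 mm; y_m = 117.183 − y.

[1] `<path>` closed polygon, #008000→cut S800 F806: (44.688,106.059) → (43.197,53.554) → (16.190,66.064) → (72.100,8.206) → (41.215,63.523) → (87.383,40.176) → (44.688,106.059) (closed)

[2] `<polygon>` closed polygon, #0000ff→score S483 F2534: (10.518,97.920) → (89.516,70.847) → (61.845,21.540) → (10.518,97.920) (closed)

[3] `<path>` cubic bezier, #008000→cut S800 F806: (54.888,96.205) → (61.166,97.499) → (54.537,97.121) → (40.128,97.674) → (23.065,101.760)

G21
G90
G0 X44.688 Y106.059
M3 S800
G1 X43.197 Y53.554 F806
G1 X16.190 Y66.064
G1 X72.100 Y8.206
G1 X41.215 Y63.523
G1 X87.383 Y40.176
G1 X44.688 Y106.059
M5
G0 X10.518 Y97.920
M3 S483
G1 X89.516 Y70.847 F2534
G1 X61.845 Y21.540
G1 X10.518 Y97.920
M5
G0 X54.888 Y96.205
M3 S800
G1 X61.166 Y97.499 F806
G1 X54.537 Y97.121
G1 X40.128 Y97.674
G1 X23.065 Y101.760
M5
G0 X0.000 Y0.000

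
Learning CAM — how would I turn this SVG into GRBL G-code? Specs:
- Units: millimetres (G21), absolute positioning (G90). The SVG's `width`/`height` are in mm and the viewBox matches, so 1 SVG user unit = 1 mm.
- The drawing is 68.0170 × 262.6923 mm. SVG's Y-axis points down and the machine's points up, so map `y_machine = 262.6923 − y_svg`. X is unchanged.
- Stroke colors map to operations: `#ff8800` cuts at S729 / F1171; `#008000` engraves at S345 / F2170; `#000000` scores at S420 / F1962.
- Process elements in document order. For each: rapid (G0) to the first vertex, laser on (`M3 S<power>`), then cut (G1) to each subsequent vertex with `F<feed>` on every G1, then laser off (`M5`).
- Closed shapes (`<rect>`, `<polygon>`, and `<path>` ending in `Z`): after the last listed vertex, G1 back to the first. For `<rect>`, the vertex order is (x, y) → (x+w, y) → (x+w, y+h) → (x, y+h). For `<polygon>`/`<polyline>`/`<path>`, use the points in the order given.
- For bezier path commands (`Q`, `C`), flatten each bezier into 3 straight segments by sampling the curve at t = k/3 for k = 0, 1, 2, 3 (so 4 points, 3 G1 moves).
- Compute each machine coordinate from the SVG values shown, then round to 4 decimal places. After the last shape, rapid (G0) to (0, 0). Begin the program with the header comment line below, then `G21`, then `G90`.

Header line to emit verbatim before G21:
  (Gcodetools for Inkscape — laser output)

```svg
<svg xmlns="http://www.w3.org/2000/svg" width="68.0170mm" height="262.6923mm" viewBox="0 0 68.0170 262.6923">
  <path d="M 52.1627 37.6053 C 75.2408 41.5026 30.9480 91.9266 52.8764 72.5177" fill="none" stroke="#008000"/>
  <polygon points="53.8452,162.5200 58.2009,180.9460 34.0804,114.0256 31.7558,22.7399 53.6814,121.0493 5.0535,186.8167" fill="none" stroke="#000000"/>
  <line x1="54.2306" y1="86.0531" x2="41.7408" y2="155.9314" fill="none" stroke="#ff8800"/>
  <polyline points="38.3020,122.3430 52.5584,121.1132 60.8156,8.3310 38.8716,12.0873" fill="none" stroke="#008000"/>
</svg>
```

viewBox `0 0 68.0170 262.6923` with mm width/height → 1 unit = 1 mm. Flip: y_m = 262.6923 − y_svg.

**Shape 1** — `<path>` cubic bezier, stroke `#008000` → engrave (S345, F2170). Control points (SVG): P0=(52.1627,37.6053), P1=(75.2408,41.5026), P2=(30.9480,91.9266), P3=(52.8764,72.5177); sampled at t=k/3. Machine vertices: (52.1627,225.0870) → (57.7317,209.9904) → (48.0739,189.7337) → (52.8764,190.1746). Open path.

**Shape 2** — `<polygon>` closed polygon, stroke `#000000` → score (S420, F1962). Machine vertices: (53.8452,100.1723) → (58.2009,81.7463) → (34.0804,148.6667) → (31.7558,239.9524) → (53.6814,141.6430) → (5.0535,75.8756) → (53.8452,100.1723). Closed: final G1 returns to the first vertex.

**Shape 3** — `<line>` line segment, stroke `#ff8800` → cut (S729, F1171). Machine vertices: (54.2306,176.6392) → (41.7408,106.7609). Open path.

**Shape 4** — `<polyline>` open polyline, stroke `#008000` → engrave (S345, F2170). Machine vertices: (38.3020,140.3493) → (52.5584,141.5791) → (60.8156,254.3613) → (38.8716,250.6050). Open path.

(Gcodetools for Inkscape — laser output)
G21
G90
G0 X52.1627 Y225.0870
M3 S345
G1 X57.7317 Y209.9904 F2170
G1 X48.0739 Y189.7337 F2170
G1 X52.8764 Y190.1746 F2170
M5
G0 X53.8452 Y100.1723
M3 S420
G1 X58.2009 Y81.7463 F1962
G1 X34.0804 Y148.6667 F1962
G1 X31.7558 Y239.9524 F1962
G1 X53.6814 Y141.6430 F1962
G1 X5.0535 Y75.8756 F1962
G1 X53.8452 Y100.1723 F1962
M5
G0 X54.2306 Y176.6392
M3 S729
G1 X41.7408 Y106.7609 F1171
M5
G0 X38.3020 Y140.3493
M3 S345
G1 X52.5584 Y141.5791 F2170
G1 X60.8156 Y254.3613 F2170
G1 X38.8716 Y250.6050 F2170
M5
G0 X0.0000 Y0.0000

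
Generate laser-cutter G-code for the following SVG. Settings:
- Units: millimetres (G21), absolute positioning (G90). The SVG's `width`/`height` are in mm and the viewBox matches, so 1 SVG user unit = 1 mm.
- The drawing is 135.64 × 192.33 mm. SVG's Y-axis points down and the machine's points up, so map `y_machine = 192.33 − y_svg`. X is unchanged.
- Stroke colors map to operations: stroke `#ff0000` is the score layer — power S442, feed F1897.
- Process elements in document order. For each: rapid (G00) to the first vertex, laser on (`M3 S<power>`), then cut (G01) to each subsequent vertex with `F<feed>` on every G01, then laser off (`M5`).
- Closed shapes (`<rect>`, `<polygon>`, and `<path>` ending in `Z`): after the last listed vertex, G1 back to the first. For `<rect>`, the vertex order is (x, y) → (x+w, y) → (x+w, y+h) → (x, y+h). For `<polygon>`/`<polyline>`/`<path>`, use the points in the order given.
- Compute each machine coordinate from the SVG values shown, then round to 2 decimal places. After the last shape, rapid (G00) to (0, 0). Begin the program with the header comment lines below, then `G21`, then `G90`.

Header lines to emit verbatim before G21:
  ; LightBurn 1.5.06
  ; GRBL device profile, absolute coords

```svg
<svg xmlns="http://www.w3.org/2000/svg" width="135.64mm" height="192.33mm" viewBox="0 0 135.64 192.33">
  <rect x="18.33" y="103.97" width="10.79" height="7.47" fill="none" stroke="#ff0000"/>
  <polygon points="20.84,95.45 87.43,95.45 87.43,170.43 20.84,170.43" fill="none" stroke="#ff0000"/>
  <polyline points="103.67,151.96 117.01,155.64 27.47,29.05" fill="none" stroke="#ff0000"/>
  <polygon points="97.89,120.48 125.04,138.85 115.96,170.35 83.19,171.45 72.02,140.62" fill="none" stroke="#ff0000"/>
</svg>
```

; LightBurn 1.5.06
; GRBL device profile, absolute coords
G21
G90
G00 X18.33 Y88.36
M3 S442
G01 X29.12 Y88.36 F1897
G01 X29.12 Y80.89 F1897
G01 X18.33 Y80.89 F1897
G01 X18.33 Y88.36 F1897
M5
G00 X20.84 Y96.88
M3 S442
G01 X87.43 Y96.88 F1897
G01 X87.43 Y21.90 F1897
G01 X20.84 Y21.90 F1897
G01 X20.84 Y96.88 F1897
M5
G00 X103.67 Y40.37
M3 S442
G01 X117.01 Y36.69 F1897
G01 X27.47 Y163.28 F1897
M5
G00 X97.89 Y71.85
M3 S442
G01 X125.04 Y53.48 F1897
G01 X115.96 Y21.98 F1897
G01 X83.19 Y20.88 F1897
G01 X72.02 Y51.71 F1897
G01 X97.89 Y71.85 F1897
M5
G00 X0.00 Y0.00

Since the viewBox matches the mm dimensions, user units are millimetres directly. The only transform is the Y-flip y_m = 192.33 − y_svg.

Shape 1 is a rectangle drawn with `<rect>`. Its stroke #ff0000 means score at S442, F1897. After flipping Y the toolpath is (18.33,88.36) → (29.12,88.36) → (29.12,80.89) → (18.33,80.89) → (18.33,88.36), returning to the start.

Shape 2 is a rectangle drawn with `<polygon>`. Its stroke #ff0000 means score at S442, F1897. After flipping Y the toolpath is (20.84,96.88) → (87.43,96.88) → (87.43,21.90) → (20.84,21.90) → (20.84,96.88), returning to the start.

Shape 3 is a open polyline drawn with `<polyline>`. Its stroke #ff0000 means score at S442, F1897. After flipping Y the toolpath is (103.67,40.37) → (117.01,36.69) → (27.47,163.28).

Shape 4 is a regular polygon drawn with `<polygon>`. Its stroke #ff0000 means score at S442, F1897. After flipping Y the toolpath is (97.89,71.85) → (125.04,53.48) → (115.96,21.98) → (83.19,20.88) → (72.02,51.71) → (97.89,71.85), returning to the start.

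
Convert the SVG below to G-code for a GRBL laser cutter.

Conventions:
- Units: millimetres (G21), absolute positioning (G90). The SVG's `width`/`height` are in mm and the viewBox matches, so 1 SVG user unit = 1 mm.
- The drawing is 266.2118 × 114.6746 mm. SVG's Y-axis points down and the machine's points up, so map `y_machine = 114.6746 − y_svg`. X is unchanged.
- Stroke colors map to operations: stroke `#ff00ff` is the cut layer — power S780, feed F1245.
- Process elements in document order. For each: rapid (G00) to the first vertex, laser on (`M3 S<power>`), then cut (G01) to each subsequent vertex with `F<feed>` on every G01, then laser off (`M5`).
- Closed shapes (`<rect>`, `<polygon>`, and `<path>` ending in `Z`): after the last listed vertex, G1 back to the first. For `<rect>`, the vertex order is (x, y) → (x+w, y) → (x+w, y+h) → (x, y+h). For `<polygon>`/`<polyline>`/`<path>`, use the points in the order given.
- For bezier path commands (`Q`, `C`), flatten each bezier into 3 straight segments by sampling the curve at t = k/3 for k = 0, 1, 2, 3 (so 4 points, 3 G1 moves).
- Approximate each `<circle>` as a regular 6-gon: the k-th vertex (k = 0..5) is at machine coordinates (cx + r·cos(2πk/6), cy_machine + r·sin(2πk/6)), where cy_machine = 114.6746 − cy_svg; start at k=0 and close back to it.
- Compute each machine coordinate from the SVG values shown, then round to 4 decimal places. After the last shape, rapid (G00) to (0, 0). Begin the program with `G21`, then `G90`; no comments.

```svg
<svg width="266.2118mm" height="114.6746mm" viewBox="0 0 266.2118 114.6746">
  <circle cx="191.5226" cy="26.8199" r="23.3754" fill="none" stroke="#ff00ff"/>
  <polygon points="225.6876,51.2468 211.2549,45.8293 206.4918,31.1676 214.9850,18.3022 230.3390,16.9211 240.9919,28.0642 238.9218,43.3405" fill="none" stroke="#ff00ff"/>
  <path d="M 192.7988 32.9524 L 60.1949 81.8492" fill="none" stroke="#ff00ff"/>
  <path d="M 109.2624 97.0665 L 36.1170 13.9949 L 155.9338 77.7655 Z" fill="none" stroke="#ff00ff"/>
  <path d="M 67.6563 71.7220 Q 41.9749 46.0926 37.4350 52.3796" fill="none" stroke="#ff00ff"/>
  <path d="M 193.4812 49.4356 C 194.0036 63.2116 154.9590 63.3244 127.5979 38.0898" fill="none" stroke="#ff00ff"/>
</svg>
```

1 u = 1 mm; y_m = 114.6746 − y.

[1] `<circle>` circle, #ff00ff→cut S780 F1245: (214.8980,87.8547) → (203.2103,108.0984) → (179.8349,108.0984) → (168.1472,87.8547) → (179.8349,67.6110) → (203.2103,67.6110) → (214.8980,87.8547) (closed)

[2] `<polygon>` regular polygon, #ff00ff→cut S780 F1245: (225.6876,63.4278) → (211.2549,68.8453) → (206.4918,83.5070) → (214.9850,96.3724) → (230.3390,97.7535) → (240.9919,86.6104) → (238.9218,71.3341) → (225.6876,63.4278) (closed)

[3] `<path>` line segment, #ff00ff→cut S780 F1245: (192.7988,81.7222) → (60.1949,32.8254)

[4] `<path>` closed polygon, #ff00ff→cut S780 F1245: (109.2624,17.6081) → (36.1170,100.6797) → (155.9338,36.9091) → (109.2624,17.6081) (closed)

[5] `<path>` quadratic bezier, #ff00ff→cut S780 F1245: (67.6563,42.9526) → (52.8844,56.4926) → (42.8107,62.9401) → (37.4350,62.2950)

[6] `<path>` cubic bezier, #ff00ff→cut S780 F1245: (193.4812,65.2390) → (182.7128,56.4501) → (156.9553,59.3666) → (127.5979,76.5848)

G21
G90
G00 X214.8980 Y87.8547
M3 S780
G01 X203.2103 Y108.0984 F1245
G01 X179.8349 Y108.0984 F1245
G01 X168.1472 Y87.8547 F1245
G01 X179.8349 Y67.6110 F1245
G01 X203.2103 Y67.6110 F1245
G01 X214.8980 Y87.8547 F1245
M5
G00 X225.6876 Y63.4278
M3 S780
G01 X211.2549 Y68.8453 F1245
G01 X206.4918 Y83.5070 F1245
G01 X214.9850 Y96.3724 F1245
G01 X230.3390 Y97.7535 F1245
G01 X240.9919 Y86.6104 F1245
G01 X238.9218 Y71.3341 F1245
G01 X225.6876 Y63.4278 F1245
M5
G00 X192.7988 Y81.7222
M3 S780
G01 X60.1949 Y32.8254 F1245
M5
G00 X109.2624 Y17.6081
M3 S780
G01 X36.1170 Y100.6797 F1245
G01 X155.9338 Y36.9091 F1245
G01 X109.2624 Y17.6081 F1245
M5
G00 X67.6563 Y42.9526
M3 S780
G01 X52.8844 Y56.4926 F1245
G01 X42.8107 Y62.9401 F1245
G01 X37.4350 Y62.2950 F1245
M5
G00 X193.4812 Y65.2390
M3 S780
G01 X182.7128 Y56.4501 F1245
G01 X156.9553 Y59.3666 F1245
G01 X127.5979 Y76.5848 F1245
M5
G00 X0.0000 Y0.0000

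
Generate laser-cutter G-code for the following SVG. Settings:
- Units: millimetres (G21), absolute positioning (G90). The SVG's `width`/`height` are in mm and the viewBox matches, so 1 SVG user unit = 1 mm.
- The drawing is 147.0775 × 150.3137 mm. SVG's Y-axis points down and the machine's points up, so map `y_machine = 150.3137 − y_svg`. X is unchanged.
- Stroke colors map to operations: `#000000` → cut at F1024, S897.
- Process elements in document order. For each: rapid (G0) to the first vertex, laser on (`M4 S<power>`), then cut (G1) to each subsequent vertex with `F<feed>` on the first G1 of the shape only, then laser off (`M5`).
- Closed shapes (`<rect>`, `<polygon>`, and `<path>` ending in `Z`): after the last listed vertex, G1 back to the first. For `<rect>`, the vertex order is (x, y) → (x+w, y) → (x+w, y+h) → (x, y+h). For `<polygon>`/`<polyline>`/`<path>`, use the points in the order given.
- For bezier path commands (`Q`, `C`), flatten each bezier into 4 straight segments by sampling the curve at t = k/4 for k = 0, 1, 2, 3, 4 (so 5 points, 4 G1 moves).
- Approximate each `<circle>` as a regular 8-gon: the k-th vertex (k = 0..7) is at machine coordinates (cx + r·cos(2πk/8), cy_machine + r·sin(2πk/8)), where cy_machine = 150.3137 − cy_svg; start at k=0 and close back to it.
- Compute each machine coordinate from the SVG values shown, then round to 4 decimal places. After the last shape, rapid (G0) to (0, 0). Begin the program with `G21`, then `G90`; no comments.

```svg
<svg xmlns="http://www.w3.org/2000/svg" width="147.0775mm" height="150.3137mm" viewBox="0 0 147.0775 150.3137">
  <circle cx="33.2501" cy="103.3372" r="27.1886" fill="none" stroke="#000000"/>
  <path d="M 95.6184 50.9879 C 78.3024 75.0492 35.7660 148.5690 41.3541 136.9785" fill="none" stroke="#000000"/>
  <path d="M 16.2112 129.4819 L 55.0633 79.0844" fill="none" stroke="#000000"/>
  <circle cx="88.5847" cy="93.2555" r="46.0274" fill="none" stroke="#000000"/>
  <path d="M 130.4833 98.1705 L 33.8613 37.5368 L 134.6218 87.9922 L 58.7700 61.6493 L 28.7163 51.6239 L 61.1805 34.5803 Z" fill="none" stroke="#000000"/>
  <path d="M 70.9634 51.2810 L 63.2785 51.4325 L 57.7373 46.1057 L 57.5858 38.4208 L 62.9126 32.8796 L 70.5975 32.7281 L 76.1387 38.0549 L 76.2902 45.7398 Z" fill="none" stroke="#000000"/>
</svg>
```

G21
G90
G0 X60.4387 Y46.9765
M4 S897
G1 X52.4753 Y66.2017 F1024
G1 X33.2501 Y74.1651
G1 X14.0249 Y66.2017
G1 X6.0615 Y46.9765
G1 X14.0249 Y27.7513
G1 X33.2501 Y19.7879
G1 X52.4753 Y27.7513
G1 X60.4387 Y46.9765
M5
G0 X95.6184 Y99.3258
M4 S897
G1 X79.0486 Y74.1090 F1024
G1 X59.8972 Y42.9611
G1 X45.0404 Y18.4979
G1 X41.3541 Y13.3352
M5
G0 X16.2112 Y20.8318
M4 S897
G1 X55.0633 Y71.2293 F1024
M5
G0 X134.6121 Y57.0582
M4 S897
G1 X121.1310 Y89.6045 F1024
G1 X88.5847 Y103.0856
G1 X56.0384 Y89.6045
G1 X42.5573 Y57.0582
G1 X56.0384 Y24.5119
G1 X88.5847 Y11.0308
G1 X121.1310 Y24.5119
G1 X134.6121 Y57.0582
M5
G0 X130.4833 Y52.1432
M4 S897
G1 X33.8613 Y112.7769 F1024
G1 X134.6218 Y62.3215
G1 X58.7700 Y88.6644
G1 X28.7163 Y98.6898
G1 X61.1805 Y115.7334
G1 X130.4833 Y52.1432
M5
G0 X70.9634 Y99.0327
M4 S897
G1 X63.2785 Y98.8812 F1024
G1 X57.7373 Y104.2080
G1 X57.5858 Y111.8929
G1 X62.9126 Y117.4341
G1 X70.5975 Y117.5856
G1 X76.1387 Y112.2588
G1 X76.2902 Y104.5739
G1 X70.9634 Y99.0327
M5
G0 X0.0000 Y0.0000

Since the viewBox matches the mm dimensions, user units are millimetres directly. The only transform is the Y-flip y_m = 150.3137 − y_svg.

Shape 1 is a circle drawn with `<circle>`. Its stroke #000000 means cut at S897, F1024. After flipping Y the toolpath is (60.4387,46.9765) → (52.4753,66.2017) → (33.2501,74.1651) → (14.0249,66.2017) → (6.0615,46.9765) → (14.0249,27.7513) → (33.2501,19.7879) → (52.4753,27.7513) → (60.4387,46.9765), returning to the start.

Shape 2 is a cubic bezier drawn with `<path>`. Its stroke #000000 means cut at S897, F1024. After flipping Y the toolpath is (95.6184,99.3258) → (79.0486,74.1090) → (59.8972,42.9611) → (45.0404,18.4979) → (41.3541,13.3352).

Shape 3 is a line segment drawn with `<path>`. Its stroke #000000 means cut at S897, F1024. After flipping Y the toolpath is (16.2112,20.8318) → (55.0633,71.2293).

Shape 4 is a circle drawn with `<circle>`. Its stroke #000000 means cut at S897, F1024. After flipping Y the toolpath is (134.6121,57.0582) → (121.1310,89.6045) → (88.5847,103.0856) → (56.0384,89.6045) → (42.5573,57.0582) → (56.0384,24.5119) → (88.5847,11.0308) → (121.1310,24.5119) → (134.6121,57.0582), returning to the start.

Shape 5 is a closed polygon drawn with `<path>`. Its stroke #000000 means cut at S897, F1024. After flipping Y the toolpath is (130.4833,52.1432) → (33.8613,112.7769) → (134.6218,62.3215) → (58.7700,88.6644) → (28.7163,98.6898) → (61.1805,115.7334) → (130.4833,52.1432), returning to the start.

Shape 6 is a regular polygon drawn with `<path>`. Its stroke #000000 means cut at S897, F1024. After flipping Y the toolpath is (70.9634,99.0327) → (63.2785,98.8812) → (57.7373,104.2080) → (57.5858,111.8929) → (62.9126,117.4341) → (70.5975,117.5856) → (76.1387,112.2588) → (76.2902,104.5739) → (70.9634,99.0327), returning to the start.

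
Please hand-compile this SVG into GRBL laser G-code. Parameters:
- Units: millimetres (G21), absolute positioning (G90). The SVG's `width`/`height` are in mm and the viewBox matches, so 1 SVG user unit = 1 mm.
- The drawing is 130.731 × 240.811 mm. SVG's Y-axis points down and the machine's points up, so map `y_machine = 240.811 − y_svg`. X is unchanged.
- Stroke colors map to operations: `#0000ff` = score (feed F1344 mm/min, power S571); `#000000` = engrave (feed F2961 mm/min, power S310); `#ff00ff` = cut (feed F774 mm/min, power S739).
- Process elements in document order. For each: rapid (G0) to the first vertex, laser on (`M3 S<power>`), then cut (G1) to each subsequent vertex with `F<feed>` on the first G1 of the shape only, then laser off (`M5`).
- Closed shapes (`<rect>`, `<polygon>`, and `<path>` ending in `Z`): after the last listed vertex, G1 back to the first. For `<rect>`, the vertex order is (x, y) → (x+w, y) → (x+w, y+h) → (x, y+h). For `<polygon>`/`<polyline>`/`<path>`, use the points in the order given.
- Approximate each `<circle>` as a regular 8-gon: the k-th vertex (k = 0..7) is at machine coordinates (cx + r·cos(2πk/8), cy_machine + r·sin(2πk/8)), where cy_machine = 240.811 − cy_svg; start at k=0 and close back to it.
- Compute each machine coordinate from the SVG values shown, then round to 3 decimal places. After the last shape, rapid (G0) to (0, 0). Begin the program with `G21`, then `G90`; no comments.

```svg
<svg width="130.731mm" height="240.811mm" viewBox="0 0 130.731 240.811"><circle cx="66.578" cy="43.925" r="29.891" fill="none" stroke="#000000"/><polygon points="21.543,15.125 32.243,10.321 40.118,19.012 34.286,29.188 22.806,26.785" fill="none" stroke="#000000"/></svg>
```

viewBox `0 0 130.731 240.811` with mm width/height → 1 unit = 1 mm. Flip: y_m = 240.811 − y_svg.

**Shape 1** — `<circle>` circle, stroke `#000000` → engrave (S310, F2961). Machine vertices: (96.469,196.886) → (87.714,218.022) → (66.578,226.777) → (45.442,218.022) → (36.687,196.886) → (45.442,175.750) → (66.578,166.995) → (87.714,175.750) → (96.469,196.886). Closed: final G1 returns to the first vertex.

**Shape 2** — `<polygon>` regular polygon, stroke `#000000` → engrave (S310, F2961). Machine vertices: (21.543,225.686) → (32.243,230.490) → (40.118,221.799) → (34.286,211.623) → (22.806,214.026) → (21.543,225.686). Closed: final G1 returns to the first vertex.

G21
G90
G0 X96.469 Y196.886
M3 S310
G1 X87.714 Y218.022 F2961
G1 X66.578 Y226.777
G1 X45.442 Y218.022
G1 X36.687 Y196.886
G1 X45.442 Y175.750
G1 X66.578 Y166.995
G1 X87.714 Y175.750
G1 X96.469 Y196.886
M5
G0 X21.543 Y225.686
M3 S310
G1 X32.243 Y230.490 F2961
G1 X40.118 Y221.799
G1 X34.286 Y211.623
G1 X22.806 Y214.026
G1 X21.543 Y225.686
M5
G0 X0.000 Y0.000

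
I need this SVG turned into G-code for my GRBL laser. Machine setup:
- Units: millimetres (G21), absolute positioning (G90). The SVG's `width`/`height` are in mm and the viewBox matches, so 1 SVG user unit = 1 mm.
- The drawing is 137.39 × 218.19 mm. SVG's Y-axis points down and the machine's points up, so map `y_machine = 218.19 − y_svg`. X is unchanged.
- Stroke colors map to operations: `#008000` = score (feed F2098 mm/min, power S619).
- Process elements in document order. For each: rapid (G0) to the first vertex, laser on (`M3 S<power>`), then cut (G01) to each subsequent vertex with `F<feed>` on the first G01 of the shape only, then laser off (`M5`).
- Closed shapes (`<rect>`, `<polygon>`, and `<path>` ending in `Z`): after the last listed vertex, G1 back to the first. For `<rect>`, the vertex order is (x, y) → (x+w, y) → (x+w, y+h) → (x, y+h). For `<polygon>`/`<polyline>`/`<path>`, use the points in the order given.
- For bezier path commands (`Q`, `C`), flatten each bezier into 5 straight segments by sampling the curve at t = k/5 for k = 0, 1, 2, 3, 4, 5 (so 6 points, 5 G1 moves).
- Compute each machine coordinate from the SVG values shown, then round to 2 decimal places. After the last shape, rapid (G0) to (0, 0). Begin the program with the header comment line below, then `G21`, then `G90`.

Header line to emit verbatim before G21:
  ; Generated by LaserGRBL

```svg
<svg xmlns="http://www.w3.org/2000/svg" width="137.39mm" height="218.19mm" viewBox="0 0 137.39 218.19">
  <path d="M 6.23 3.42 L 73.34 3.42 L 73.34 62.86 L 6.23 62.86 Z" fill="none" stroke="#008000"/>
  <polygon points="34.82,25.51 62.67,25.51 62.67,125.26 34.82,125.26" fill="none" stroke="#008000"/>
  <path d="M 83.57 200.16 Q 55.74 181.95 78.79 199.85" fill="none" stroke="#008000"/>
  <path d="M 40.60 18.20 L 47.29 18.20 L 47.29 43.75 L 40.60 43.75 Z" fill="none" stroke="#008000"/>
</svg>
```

; Generated by LaserGRBL
G21
G90
G0 X6.23 Y214.77
M3 S619
G01 X73.34 Y214.77 F2098
G01 X73.34 Y155.33
G01 X6.23 Y155.33
G01 X6.23 Y214.77
M5
G0 X34.82 Y192.68
M3 S619
G01 X62.67 Y192.68 F2098
G01 X62.67 Y92.93
G01 X34.82 Y92.93
G01 X34.82 Y192.68
M5
G0 X83.57 Y18.03
M3 S619
G01 X74.47 Y23.87 F2098
G01 X69.45 Y26.82
G01 X68.49 Y26.88
G01 X71.61 Y24.06
G01 X78.79 Y18.34
M5
G0 X40.60 Y199.99
M3 S619
G01 X47.29 Y199.99 F2098
G01 X47.29 Y174.44
G01 X40.60 Y174.44
G01 X40.60 Y199.99
M5
G0 X0.00 Y0.00

Since the viewBox matches the mm dimensions, user units are millimetres directly. The only transform is the Y-flip y_m = 218.19 − y_svg.

Shape 1 is a rectangle drawn with `<path>`. Its stroke #008000 means score at S619, F2098. After flipping Y the toolpath is (6.23,214.77) → (73.34,214.77) → (73.34,155.33) → (6.23,155.33) → (6.23,214.77), returning to the start.

Shape 2 is a rectangle drawn with `<polygon>`. Its stroke #008000 means score at S619, F2098. After flipping Y the toolpath is (34.82,192.68) → (62.67,192.68) → (62.67,92.93) → (34.82,92.93) → (34.82,192.68), returning to the start.

Shape 3 is a quadratic bezier drawn with `<path>`. Its stroke #008000 means score at S619, F2098. After flipping Y the toolpath is (83.57,18.03) → (74.47,23.87) → (69.45,26.82) → (68.49,26.88) → (71.61,24.06) → (78.79,18.34).

Shape 4 is a rectangle drawn with `<path>`. Its stroke #008000 means score at S619, F2098. After flipping Y the toolpath is (40.60,199.99) → (47.29,199.99) → (47.29,174.44) → (40.60,174.44) → (40.60,199.99), returning to the start.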